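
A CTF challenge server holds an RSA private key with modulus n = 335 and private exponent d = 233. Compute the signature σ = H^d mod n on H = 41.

Squares mod 335: H^1≡41, H^2≡6, H^4≡36, H^8≡291, H^16≡261, H^32≡116, H^64≡56, H^128≡121
233 = 128 + 64 + 32 + 8 + 1, so H^233 ≡ 121·56·116·291·41 ≡ 61 (mod 335)

61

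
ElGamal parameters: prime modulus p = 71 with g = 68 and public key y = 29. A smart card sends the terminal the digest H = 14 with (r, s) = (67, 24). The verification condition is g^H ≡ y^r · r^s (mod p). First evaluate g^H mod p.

54

68^2 = 4624 ≡ 9
68^4 ≡ 9^2 = 81 ≡ 10
68^8 ≡ 10^2 = 100 ≡ 29
14 = 8 + 4 + 2, so 68^14 ≡ 29·10·9 ≡ 54 (mod 71)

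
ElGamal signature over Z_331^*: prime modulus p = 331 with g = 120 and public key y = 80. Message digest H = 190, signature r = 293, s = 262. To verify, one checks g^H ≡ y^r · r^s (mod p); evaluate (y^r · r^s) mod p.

180

80^293 mod 331 = 85
293^262 mod 331 = 80
y^r · r^s ≡ 85·80 = 6800 ≡ 180 (mod 331)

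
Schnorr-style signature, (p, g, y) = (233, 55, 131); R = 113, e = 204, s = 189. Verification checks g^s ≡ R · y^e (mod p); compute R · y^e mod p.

Squares mod 233: 131^1≡131, 131^2≡152, 131^4≡37, 131^8≡204, 131^16≡142, 131^32≡126, 131^64≡32, 131^128≡92
204 = 128 + 64 + 8 + 4, so 131^204 ≡ 92·32·204·37 ≡ 102 (mod 233)
R · y^e ≡ 113·102 = 11526 ≡ 109 (mod 233)

109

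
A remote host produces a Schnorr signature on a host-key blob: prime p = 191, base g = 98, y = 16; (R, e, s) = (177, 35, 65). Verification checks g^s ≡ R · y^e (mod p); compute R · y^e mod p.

52

16^2 = 256 ≡ 65
16^4 ≡ 65^2 = 4225 ≡ 23
16^8 ≡ 23^2 = 529 ≡ 147
16^16 ≡ 147^2 = 21609 ≡ 26
16^32 ≡ 26^2 = 676 ≡ 103
35 = 32 + 2 + 1, so 16^35 ≡ 103·65·16 ≡ 160 (mod 191)
R · y^e ≡ 177·160 = 28320 ≡ 52 (mod 191)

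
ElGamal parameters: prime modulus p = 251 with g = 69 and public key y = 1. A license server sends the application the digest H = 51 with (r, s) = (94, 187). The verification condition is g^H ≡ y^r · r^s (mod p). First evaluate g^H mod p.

69

69^2 = 4761 ≡ 243
69^4 ≡ 243^2 = 59049 ≡ 64
69^8 ≡ 64^2 = 4096 ≡ 80
69^16 ≡ 80^2 = 6400 ≡ 125
69^32 ≡ 125^2 = 15625 ≡ 63
51 = 32 + 16 + 2 + 1, so 69^51 ≡ 63·125·243·69 ≡ 69 (mod 251)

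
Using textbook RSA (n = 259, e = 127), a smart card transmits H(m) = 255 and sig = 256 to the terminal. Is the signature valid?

invalid

Squares mod 259: sig^1≡256, sig^2≡9, sig^4≡81, sig^8≡86, sig^16≡144, sig^32≡16, sig^64≡256
127 = 64 + 32 + 16 + 8 + 4 + 2 + 1, so sig^127 ≡ 256·16·144·86·81·9·256 ≡ 256 (mod 259)
sig^127 mod 259 = 256, but H(m) = 255.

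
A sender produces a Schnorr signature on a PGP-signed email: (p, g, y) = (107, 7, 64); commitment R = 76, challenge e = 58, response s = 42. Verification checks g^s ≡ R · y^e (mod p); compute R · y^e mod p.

64^2 = 4096 ≡ 30
64^4 ≡ 30^2 = 900 ≡ 44
64^8 ≡ 44^2 = 1936 ≡ 10
64^16 ≡ 10^2 = 100
64^32 ≡ 100^2 = 10000 ≡ 49
58 = 32 + 16 + 8 + 2, so 64^58 ≡ 49·100·10·30 ≡ 34 (mod 107)
R · y^e ≡ 76·34 = 2584 ≡ 16 (mod 107)

16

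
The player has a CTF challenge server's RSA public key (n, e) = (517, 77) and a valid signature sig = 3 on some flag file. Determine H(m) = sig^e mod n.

75

sig^2 ≡ 3^2 = 9
sig^4 ≡ 9^2 = 81
sig^8 ≡ 81^2 = 6561 ≡ 357
sig^16 ≡ 357^2 = 127449 ≡ 267
sig^32 ≡ 267^2 = 71289 ≡ 460
sig^64 ≡ 460^2 = 211600 ≡ 147
77 = 64 + 8 + 4 + 1, so sig^77 ≡ 147·357·81·3 ≡ 75 (mod 517)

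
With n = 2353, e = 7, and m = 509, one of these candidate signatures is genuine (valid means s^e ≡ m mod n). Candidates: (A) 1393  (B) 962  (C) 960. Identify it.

Candidate A: Squares mod 2353: 1393^1≡1393, 1393^2≡1577, 1393^4≡2161; 7 = 4 + 2 + 1, so 1393^7 ≡ 2161·1577·1393 ≡ 1844 (mod 2353)
Candidate B: Squares mod 2353: 962^1≡962, 962^2≡715, 962^4≡624; 7 = 4 + 2 + 1, so 962^7 ≡ 624·715·962 ≡ 2249 (mod 2353)
Candidate C: Squares mod 2353: 960^1≡960, 960^2≡1577, 960^4≡2161; 7 = 4 + 2 + 1, so 960^7 ≡ 2161·1577·960 ≡ 509 (mod 2353)
  → matches m = 509

C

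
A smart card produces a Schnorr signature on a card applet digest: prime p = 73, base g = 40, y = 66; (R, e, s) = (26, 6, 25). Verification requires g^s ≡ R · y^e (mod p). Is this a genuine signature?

genuine

g^s mod p:
Squares mod 73: 40^1≡40, 40^2≡67, 40^4≡36, 40^8≡55, 40^16≡32
25 = 16 + 8 + 1, so 40^25 ≡ 32·55·40 ≡ 28 (mod 73)
R · y^e mod p:
Squares mod 73: 66^1≡66, 66^2≡49, 66^4≡65
6 = 4 + 2, so 66^6 ≡ 65·49 ≡ 46 (mod 73)
26·46 = 1196 ≡ 28 (mod 73)
28 ≡ 28 (mod 73); signature holds.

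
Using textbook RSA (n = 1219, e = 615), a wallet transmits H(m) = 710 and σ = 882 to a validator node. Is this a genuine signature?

σ^2 ≡ 882^2 = 777924 ≡ 202
σ^4 ≡ 202^2 = 40804 ≡ 577
σ^8 ≡ 577^2 = 332929 ≡ 142
σ^16 ≡ 142^2 = 20164 ≡ 660
σ^32 ≡ 660^2 = 435600 ≡ 417
σ^64 ≡ 417^2 = 173889 ≡ 791
σ^128 ≡ 791^2 = 625681 ≡ 334
σ^256 ≡ 334^2 = 111556 ≡ 627
σ^512 ≡ 627^2 = 393129 ≡ 611
615 = 512 + 64 + 32 + 4 + 2 + 1, so σ^615 ≡ 611·791·417·577·202·882 ≡ 509 (mod 1219)
σ^615 mod 1219 = 509, but H(m) = 710.

forged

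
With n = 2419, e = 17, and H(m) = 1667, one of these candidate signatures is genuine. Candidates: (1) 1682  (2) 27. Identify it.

2

Candidate 1: 1682^2 = 2829124 ≡ 1313; 1682^4 ≡ 1313^2 = 1723969 ≡ 1641; 1682^8 ≡ 1641^2 = 2692881 ≡ 534; 1682^16 ≡ 534^2 = 285156 ≡ 2133; 17 = 16 + 1, so 1682^17 ≡ 2133·1682 ≡ 329 (mod 2419)
Candidate 2: 27^2 = 729; 27^4 ≡ 729^2 = 531441 ≡ 1680; 27^8 ≡ 1680^2 = 2822400 ≡ 1846; 27^16 ≡ 1846^2 = 3407716 ≡ 1764; 17 = 16 + 1, so 27^17 ≡ 1764·27 ≡ 1667 (mod 2419)
  → matches H(m) = 1667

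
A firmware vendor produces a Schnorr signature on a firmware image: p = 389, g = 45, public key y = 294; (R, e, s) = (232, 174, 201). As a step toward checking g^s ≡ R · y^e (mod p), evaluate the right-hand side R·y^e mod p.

308

294^2 = 86436 ≡ 78
294^4 ≡ 78^2 = 6084 ≡ 249
294^8 ≡ 249^2 = 62001 ≡ 150
294^16 ≡ 150^2 = 22500 ≡ 327
294^32 ≡ 327^2 = 106929 ≡ 343
294^64 ≡ 343^2 = 117649 ≡ 171
294^128 ≡ 171^2 = 29241 ≡ 66
174 = 128 + 32 + 8 + 4 + 2, so 294^174 ≡ 66·343·150·249·78 ≡ 169 (mod 389)
R · y^e ≡ 232·169 = 39208 ≡ 308 (mod 389)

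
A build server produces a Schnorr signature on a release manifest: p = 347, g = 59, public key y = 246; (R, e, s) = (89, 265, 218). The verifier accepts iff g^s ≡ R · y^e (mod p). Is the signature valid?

g^s mod p:
Squares mod 347: 59^1≡59, 59^2≡11, 59^4≡121, 59^8≡67, 59^16≡325, 59^32≡137, 59^64≡31, 59^128≡267
218 = 128 + 64 + 16 + 8 + 2, so 59^218 ≡ 267·31·325·67·11 ≡ 13 (mod 347)
R · y^e mod p:
Squares mod 347: 246^1≡246, 246^2≡138, 246^4≡306, 246^8≡293, 246^16≡140, 246^32≡168, 246^64≡117, 246^128≡156, 246^256≡46
265 = 256 + 8 + 1, so 246^265 ≡ 46·293·246 ≡ 3 (mod 347)
89·3 = 267 ≡ 267 (mod 347)
13 ≠ 267; the check fails.

invalid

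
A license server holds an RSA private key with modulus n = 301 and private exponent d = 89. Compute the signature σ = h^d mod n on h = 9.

h^2 ≡ 9^2 = 81
h^4 ≡ 81^2 = 6561 ≡ 240
h^8 ≡ 240^2 = 57600 ≡ 109
h^16 ≡ 109^2 = 11881 ≡ 142
h^32 ≡ 142^2 = 20164 ≡ 298
h^64 ≡ 298^2 = 88804 ≡ 9
89 = 64 + 16 + 8 + 1, so h^89 ≡ 9·142·109·9 ≡ 53 (mod 301)

53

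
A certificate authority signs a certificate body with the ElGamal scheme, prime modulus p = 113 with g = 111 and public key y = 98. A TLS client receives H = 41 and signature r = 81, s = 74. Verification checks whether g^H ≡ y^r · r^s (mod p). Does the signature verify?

Left side g^H mod p:
111^41 mod 113 = 57
Right side y^r · r^s mod p:
98^81 mod 113 = 98
81^74 mod 113 = 64
98·64 = 6272 ≡ 57 (mod 113)
57 ≡ 57 (mod 113), so the signature is genuine.

verifies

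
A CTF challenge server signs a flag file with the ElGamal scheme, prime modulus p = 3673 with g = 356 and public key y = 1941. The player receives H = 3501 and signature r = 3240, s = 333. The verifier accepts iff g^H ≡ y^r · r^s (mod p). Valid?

yes

Left side g^H mod p:
356^2 = 126736 ≡ 1854
356^4 ≡ 1854^2 = 3437316 ≡ 3061
356^8 ≡ 3061^2 = 9369721 ≡ 3571
356^16 ≡ 3571^2 = 12752041 ≡ 3058
356^32 ≡ 3058^2 = 9351364 ≡ 3579
356^64 ≡ 3579^2 = 12809241 ≡ 1490
356^128 ≡ 1490^2 = 2220100 ≡ 1608
356^256 ≡ 1608^2 = 2585664 ≡ 3545
356^512 ≡ 3545^2 = 12567025 ≡ 1692
356^1024 ≡ 1692^2 = 2862864 ≡ 1597
356^2048 ≡ 1597^2 = 2550409 ≡ 1347
3501 = 2048 + 1024 + 256 + 128 + 32 + 8 + 4 + 1, so 356^3501 ≡ 1347·1597·3545·1608·3579·3571·3061·356 ≡ 3634 (mod 3673)
Right side y^r · r^s mod p:
1941^2 = 3767481 ≡ 2656
1941^4 ≡ 2656^2 = 7054336 ≡ 2176
1941^8 ≡ 2176^2 = 4734976 ≡ 479
1941^16 ≡ 479^2 = 229441 ≡ 1715
1941^32 ≡ 1715^2 = 2941225 ≡ 2825
1941^64 ≡ 2825^2 = 7980625 ≡ 2869
1941^128 ≡ 2869^2 = 8231161 ≡ 3641
1941^256 ≡ 3641^2 = 13256881 ≡ 1024
1941^512 ≡ 1024^2 = 1048576 ≡ 1771
1941^1024 ≡ 1771^2 = 3136441 ≡ 3372
1941^2048 ≡ 3372^2 = 11370384 ≡ 2449
3240 = 2048 + 1024 + 128 + 32 + 8, so 1941^3240 ≡ 2449·3372·3641·2825·479 ≡ 1733 (mod 3673)
3240^2 = 10497600 ≡ 166
3240^4 ≡ 166^2 = 27556 ≡ 1845
3240^8 ≡ 1845^2 = 3404025 ≡ 2827
3240^16 ≡ 2827^2 = 7991929 ≡ 3154
3240^32 ≡ 3154^2 = 9947716 ≡ 1232
3240^64 ≡ 1232^2 = 1517824 ≡ 875
3240^128 ≡ 875^2 = 765625 ≡ 1641
3240^256 ≡ 1641^2 = 2692881 ≡ 572
333 = 256 + 64 + 8 + 4 + 1, so 3240^333 ≡ 572·875·2827·1845·3240 ≡ 373 (mod 3673)
1733·373 = 646409 ≡ 3634 (mod 3673)
3634 ≡ 3634 (mod 3673), so the signature is genuine.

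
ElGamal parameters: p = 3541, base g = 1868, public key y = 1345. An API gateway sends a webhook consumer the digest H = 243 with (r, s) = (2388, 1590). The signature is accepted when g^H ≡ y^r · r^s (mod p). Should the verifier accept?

Left side g^H mod p:
1868^2 = 3489424 ≡ 1539
1868^4 ≡ 1539^2 = 2368521 ≡ 3133
1868^8 ≡ 3133^2 = 9815689 ≡ 37
1868^16 ≡ 37^2 = 1369
1868^32 ≡ 1369^2 = 1874161 ≡ 972
1868^64 ≡ 972^2 = 944784 ≡ 2878
1868^128 ≡ 2878^2 = 8282884 ≡ 485
243 = 128 + 64 + 32 + 16 + 2 + 1, so 1868^243 ≡ 485·2878·972·1369·1539·1868 ≡ 549 (mod 3541)
Right side y^r · r^s mod p:
1345^2 = 1809025 ≡ 3115
1345^4 ≡ 3115^2 = 9703225 ≡ 885
1345^8 ≡ 885^2 = 783225 ≡ 664
1345^16 ≡ 664^2 = 440896 ≡ 1812
1345^32 ≡ 1812^2 = 3283344 ≡ 837
1345^64 ≡ 837^2 = 700569 ≡ 2992
1345^128 ≡ 2992^2 = 8952064 ≡ 416
1345^256 ≡ 416^2 = 173056 ≡ 3088
1345^512 ≡ 3088^2 = 9535744 ≡ 3372
1345^1024 ≡ 3372^2 = 11370384 ≡ 233
1345^2048 ≡ 233^2 = 54289 ≡ 1174
2388 = 2048 + 256 + 64 + 16 + 4, so 1345^2388 ≡ 1174·3088·2992·1812·885 ≡ 193 (mod 3541)
2388^2 = 5702544 ≡ 1534
2388^4 ≡ 1534^2 = 2353156 ≡ 1932
2388^8 ≡ 1932^2 = 3732624 ≡ 410
2388^16 ≡ 410^2 = 168100 ≡ 1673
2388^32 ≡ 1673^2 = 2798929 ≡ 1539
2388^64 ≡ 1539^2 = 2368521 ≡ 3133
2388^128 ≡ 3133^2 = 9815689 ≡ 37
2388^256 ≡ 37^2 = 1369
2388^512 ≡ 1369^2 = 1874161 ≡ 972
2388^1024 ≡ 972^2 = 944784 ≡ 2878
1590 = 1024 + 512 + 32 + 16 + 4 + 2, so 2388^1590 ≡ 2878·972·1539·1673·1932·1534 ≡ 837 (mod 3541)
193·837 = 161541 ≡ 2196 (mod 3541)
549 ≠ 2196, so verification fails.

reject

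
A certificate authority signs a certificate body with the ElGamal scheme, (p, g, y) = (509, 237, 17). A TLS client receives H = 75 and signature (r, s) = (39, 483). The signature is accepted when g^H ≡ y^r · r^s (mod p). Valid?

yes

Left side g^H mod p:
237^2 = 56169 ≡ 179
237^4 ≡ 179^2 = 32041 ≡ 483
237^8 ≡ 483^2 = 233289 ≡ 167
237^16 ≡ 167^2 = 27889 ≡ 403
237^32 ≡ 403^2 = 162409 ≡ 38
237^64 ≡ 38^2 = 1444 ≡ 426
75 = 64 + 8 + 2 + 1, so 237^75 ≡ 426·167·179·237 ≡ 101 (mod 509)
Right side y^r · r^s mod p:
17^2 = 289
17^4 ≡ 289^2 = 83521 ≡ 45
17^8 ≡ 45^2 = 2025 ≡ 498
17^16 ≡ 498^2 = 248004 ≡ 121
17^32 ≡ 121^2 = 14641 ≡ 389
39 = 32 + 4 + 2 + 1, so 17^39 ≡ 389·45·289·17 ≡ 407 (mod 509)
39^2 = 1521 ≡ 503
39^4 ≡ 503^2 = 253009 ≡ 36
39^8 ≡ 36^2 = 1296 ≡ 278
39^16 ≡ 278^2 = 77284 ≡ 425
39^32 ≡ 425^2 = 180625 ≡ 439
39^64 ≡ 439^2 = 192721 ≡ 319
39^128 ≡ 319^2 = 101761 ≡ 470
39^256 ≡ 470^2 = 220900 ≡ 503
483 = 256 + 128 + 64 + 32 + 2 + 1, so 39^483 ≡ 503·470·319·439·503·39 ≡ 4 (mod 509)
407·4 = 1628 ≡ 101 (mod 509)
101 ≡ 101 (mod 509), so the signature is genuine.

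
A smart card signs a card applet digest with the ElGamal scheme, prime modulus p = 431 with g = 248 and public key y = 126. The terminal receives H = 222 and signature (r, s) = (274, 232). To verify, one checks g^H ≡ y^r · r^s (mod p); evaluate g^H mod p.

248^222 mod 431 = 345

345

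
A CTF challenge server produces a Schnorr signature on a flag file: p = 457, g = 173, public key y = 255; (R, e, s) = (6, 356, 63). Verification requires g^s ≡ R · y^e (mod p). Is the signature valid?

invalid

g^s mod p:
Squares mod 457: 173^1≡173, 173^2≡224, 173^4≡363, 173^8≡153, 173^16≡102, 173^32≡350
63 = 32 + 16 + 8 + 4 + 2 + 1, so 173^63 ≡ 350·102·153·363·224·173 ≡ 296 (mod 457)
R · y^e mod p:
Squares mod 457: 255^1≡255, 255^2≡131, 255^4≡252, 255^8≡438, 255^16≡361, 255^32≡76, 255^64≡292, 255^128≡262, 255^256≡94
356 = 256 + 64 + 32 + 4, so 255^356 ≡ 94·292·76·252 ≡ 195 (mod 457)
6·195 = 1170 ≡ 256 (mod 457)
296 ≠ 256; the check fails.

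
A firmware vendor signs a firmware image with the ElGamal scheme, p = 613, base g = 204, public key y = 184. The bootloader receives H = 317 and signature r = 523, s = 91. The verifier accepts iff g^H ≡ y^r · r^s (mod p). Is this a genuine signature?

Left side g^H mod p:
204^2 = 41616 ≡ 545
204^4 ≡ 545^2 = 297025 ≡ 333
204^8 ≡ 333^2 = 110889 ≡ 549
204^16 ≡ 549^2 = 301401 ≡ 418
204^32 ≡ 418^2 = 174724 ≡ 19
204^64 ≡ 19^2 = 361
204^128 ≡ 361^2 = 130321 ≡ 365
204^256 ≡ 365^2 = 133225 ≡ 204
317 = 256 + 32 + 16 + 8 + 4 + 1, so 204^317 ≡ 204·19·418·549·333·204 ≡ 184 (mod 613)
Right side y^r · r^s mod p:
184^2 = 33856 ≡ 141
184^4 ≡ 141^2 = 19881 ≡ 265
184^8 ≡ 265^2 = 70225 ≡ 343
184^16 ≡ 343^2 = 117649 ≡ 566
184^32 ≡ 566^2 = 320356 ≡ 370
184^64 ≡ 370^2 = 136900 ≡ 201
184^128 ≡ 201^2 = 40401 ≡ 556
184^256 ≡ 556^2 = 309136 ≡ 184
184^512 ≡ 184^2 = 33856 ≡ 141
523 = 512 + 8 + 2 + 1, so 184^523 ≡ 141·343·141·184 ≡ 201 (mod 613)
523^2 = 273529 ≡ 131
523^4 ≡ 131^2 = 17161 ≡ 610
523^8 ≡ 610^2 = 372100 ≡ 9
523^16 ≡ 9^2 = 81
523^32 ≡ 81^2 = 6561 ≡ 431
523^64 ≡ 431^2 = 185761 ≡ 22
91 = 64 + 16 + 8 + 2 + 1, so 523^91 ≡ 22·81·9·131·523 ≡ 412 (mod 613)
201·412 = 82812 ≡ 57 (mod 613)
184 ≠ 57, so verification fails.

forged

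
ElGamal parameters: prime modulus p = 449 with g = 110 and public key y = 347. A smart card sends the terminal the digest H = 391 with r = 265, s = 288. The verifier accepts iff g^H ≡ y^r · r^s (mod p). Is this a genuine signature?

genuine

Left side g^H mod p:
110^2 = 12100 ≡ 426
110^4 ≡ 426^2 = 181476 ≡ 80
110^8 ≡ 80^2 = 6400 ≡ 114
110^16 ≡ 114^2 = 12996 ≡ 424
110^32 ≡ 424^2 = 179776 ≡ 176
110^64 ≡ 176^2 = 30976 ≡ 444
110^128 ≡ 444^2 = 197136 ≡ 25
110^256 ≡ 25^2 = 625 ≡ 176
391 = 256 + 128 + 4 + 2 + 1, so 110^391 ≡ 176·25·80·426·110 ≡ 70 (mod 449)
Right side y^r · r^s mod p:
347^2 = 120409 ≡ 77
347^4 ≡ 77^2 = 5929 ≡ 92
347^8 ≡ 92^2 = 8464 ≡ 382
347^16 ≡ 382^2 = 145924 ≡ 448
347^32 ≡ 448^2 = 200704 ≡ 1
347^64 ≡ 1^2 = 1
347^128 ≡ 1^2 = 1
347^256 ≡ 1^2 = 1
265 = 256 + 8 + 1, so 347^265 ≡ 1·382·347 ≡ 99 (mod 449)
265^2 = 70225 ≡ 181
265^4 ≡ 181^2 = 32761 ≡ 433
265^8 ≡ 433^2 = 187489 ≡ 256
265^16 ≡ 256^2 = 65536 ≡ 431
265^32 ≡ 431^2 = 185761 ≡ 324
265^64 ≡ 324^2 = 104976 ≡ 359
265^128 ≡ 359^2 = 128881 ≡ 18
265^256 ≡ 18^2 = 324
288 = 256 + 32, so 265^288 ≡ 324·324 ≡ 359 (mod 449)
99·359 = 35541 ≡ 70 (mod 449)
70 ≡ 70 (mod 449), so the signature is genuine.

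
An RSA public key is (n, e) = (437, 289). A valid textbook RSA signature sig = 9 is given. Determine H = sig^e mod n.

85

sig^2 ≡ 9^2 = 81
sig^4 ≡ 81^2 = 6561 ≡ 6
sig^8 ≡ 6^2 = 36
sig^16 ≡ 36^2 = 1296 ≡ 422
sig^32 ≡ 422^2 = 178084 ≡ 225
sig^64 ≡ 225^2 = 50625 ≡ 370
sig^128 ≡ 370^2 = 136900 ≡ 119
sig^256 ≡ 119^2 = 14161 ≡ 177
289 = 256 + 32 + 1, so sig^289 ≡ 177·225·9 ≡ 85 (mod 437)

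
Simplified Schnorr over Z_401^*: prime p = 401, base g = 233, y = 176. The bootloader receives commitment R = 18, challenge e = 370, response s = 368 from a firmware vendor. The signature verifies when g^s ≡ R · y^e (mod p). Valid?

g^s mod p:
Squares mod 401: 233^1≡233, 233^2≡154, 233^4≡57, 233^8≡41, 233^16≡77, 233^32≡315, 233^64≡178, 233^128≡5, 233^256≡25
368 = 256 + 64 + 32 + 16, so 233^368 ≡ 25·178·315·77 ≡ 387 (mod 401)
R · y^e mod p:
Squares mod 401: 176^1≡176, 176^2≡99, 176^4≡177, 176^8≡51, 176^16≡195, 176^32≡331, 176^64≡88, 176^128≡125, 176^256≡387
370 = 256 + 64 + 32 + 16 + 2, so 176^370 ≡ 387·88·331·195·99 ≡ 222 (mod 401)
18·222 = 3996 ≡ 387 (mod 401)
387 ≡ 387 (mod 401); signature holds.

yes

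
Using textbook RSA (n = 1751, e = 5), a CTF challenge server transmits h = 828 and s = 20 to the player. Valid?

no

Squares mod 1751: s^1≡20, s^2≡400, s^4≡659
5 = 4 + 1, so s^5 ≡ 659·20 ≡ 923 (mod 1751)
The recovered value 923 does not match the digest 828.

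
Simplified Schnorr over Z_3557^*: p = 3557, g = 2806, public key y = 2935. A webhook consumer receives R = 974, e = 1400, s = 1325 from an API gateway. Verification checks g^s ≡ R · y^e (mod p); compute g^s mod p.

2372

2806^2 = 7873636 ≡ 1995
2806^4 ≡ 1995^2 = 3980025 ≡ 3299
2806^8 ≡ 3299^2 = 10883401 ≡ 2538
2806^16 ≡ 2538^2 = 6441444 ≡ 3274
2806^32 ≡ 3274^2 = 10719076 ≡ 1835
2806^64 ≡ 1835^2 = 3367225 ≡ 2303
2806^128 ≡ 2303^2 = 5303809 ≡ 322
2806^256 ≡ 322^2 = 103684 ≡ 531
2806^512 ≡ 531^2 = 281961 ≡ 958
2806^1024 ≡ 958^2 = 917764 ≡ 58
1325 = 1024 + 256 + 32 + 8 + 4 + 1, so 2806^1325 ≡ 58·531·1835·2538·3299·2806 ≡ 2372 (mod 3557)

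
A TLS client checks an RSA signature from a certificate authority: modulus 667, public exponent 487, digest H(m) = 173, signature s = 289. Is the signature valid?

s^2 ≡ 289^2 = 83521 ≡ 146
s^4 ≡ 146^2 = 21316 ≡ 639
s^8 ≡ 639^2 = 408321 ≡ 117
s^16 ≡ 117^2 = 13689 ≡ 349
s^32 ≡ 349^2 = 121801 ≡ 407
s^64 ≡ 407^2 = 165649 ≡ 233
s^128 ≡ 233^2 = 54289 ≡ 262
s^256 ≡ 262^2 = 68644 ≡ 610
487 = 256 + 128 + 64 + 32 + 4 + 2 + 1, so s^487 ≡ 610·262·233·407·639·146·289 ≡ 173 (mod 667)
173 = H(m), so the signature checks out.

valid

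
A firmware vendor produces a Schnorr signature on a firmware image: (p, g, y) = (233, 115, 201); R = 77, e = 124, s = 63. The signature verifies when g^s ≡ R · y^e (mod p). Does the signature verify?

verifies

g^s mod p:
115^2 = 13225 ≡ 177
115^4 ≡ 177^2 = 31329 ≡ 107
115^8 ≡ 107^2 = 11449 ≡ 32
115^16 ≡ 32^2 = 1024 ≡ 92
115^32 ≡ 92^2 = 8464 ≡ 76
63 = 32 + 16 + 8 + 4 + 2 + 1, so 115^63 ≡ 76·92·32·107·177·115 ≡ 188 (mod 233)
R · y^e mod p:
201^2 = 40401 ≡ 92
201^4 ≡ 92^2 = 8464 ≡ 76
201^8 ≡ 76^2 = 5776 ≡ 184
201^16 ≡ 184^2 = 33856 ≡ 71
201^32 ≡ 71^2 = 5041 ≡ 148
201^64 ≡ 148^2 = 21904 ≡ 2
124 = 64 + 32 + 16 + 8 + 4, so 201^124 ≡ 2·148·71·184·76 ≡ 184 (mod 233)
77·184 = 14168 ≡ 188 (mod 233)
188 ≡ 188 (mod 233); signature holds.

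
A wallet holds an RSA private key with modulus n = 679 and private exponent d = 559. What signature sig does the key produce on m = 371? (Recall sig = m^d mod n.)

112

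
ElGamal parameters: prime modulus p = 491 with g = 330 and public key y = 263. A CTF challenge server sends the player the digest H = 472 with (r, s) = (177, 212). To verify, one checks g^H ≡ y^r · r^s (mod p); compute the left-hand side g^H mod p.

215

330^2 = 108900 ≡ 389
330^4 ≡ 389^2 = 151321 ≡ 93
330^8 ≡ 93^2 = 8649 ≡ 302
330^16 ≡ 302^2 = 91204 ≡ 369
330^32 ≡ 369^2 = 136161 ≡ 154
330^64 ≡ 154^2 = 23716 ≡ 148
330^128 ≡ 148^2 = 21904 ≡ 300
330^256 ≡ 300^2 = 90000 ≡ 147
472 = 256 + 128 + 64 + 16 + 8, so 330^472 ≡ 147·300·148·369·302 ≡ 215 (mod 491)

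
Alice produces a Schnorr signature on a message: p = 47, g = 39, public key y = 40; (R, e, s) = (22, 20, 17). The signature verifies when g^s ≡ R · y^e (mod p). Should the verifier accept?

g^s mod p:
Squares mod 47: 39^1≡39, 39^2≡17, 39^4≡7, 39^8≡2, 39^16≡4
17 = 16 + 1, so 39^17 ≡ 4·39 ≡ 15 (mod 47)
R · y^e mod p:
Squares mod 47: 40^1≡40, 40^2≡2, 40^4≡4, 40^8≡16, 40^16≡21
20 = 16 + 4, so 40^20 ≡ 21·4 ≡ 37 (mod 47)
22·37 = 814 ≡ 15 (mod 47)
15 ≡ 15 (mod 47); signature holds.

accept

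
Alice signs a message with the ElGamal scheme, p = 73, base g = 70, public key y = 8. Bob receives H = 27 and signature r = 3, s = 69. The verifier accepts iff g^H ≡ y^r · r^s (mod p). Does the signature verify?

verifies

Left side g^H mod p:
70^2 = 4900 ≡ 9
70^4 ≡ 9^2 = 81 ≡ 8
70^8 ≡ 8^2 = 64
70^16 ≡ 64^2 = 4096 ≡ 8
27 = 16 + 8 + 2 + 1, so 70^27 ≡ 8·64·9·70 ≡ 46 (mod 73)
Right side y^r · r^s mod p:
8^2 = 64
3 = 2 + 1, so 8^3 ≡ 64·8 ≡ 1 (mod 73)
3^2 = 9
3^4 ≡ 9^2 = 81 ≡ 8
3^8 ≡ 8^2 = 64
3^16 ≡ 64^2 = 4096 ≡ 8
3^32 ≡ 8^2 = 64
3^64 ≡ 64^2 = 4096 ≡ 8
69 = 64 + 4 + 1, so 3^69 ≡ 8·8·3 ≡ 46 (mod 73)
1·46 = 46 ≡ 46 (mod 73)
46 ≡ 46 (mod 73), so the signature is genuine.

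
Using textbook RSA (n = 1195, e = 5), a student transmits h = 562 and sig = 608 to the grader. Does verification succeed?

sig^2 ≡ 608^2 = 369664 ≡ 409
sig^4 ≡ 409^2 = 167281 ≡ 1176
5 = 4 + 1, so sig^5 ≡ 1176·608 ≡ 398 (mod 1195)
398 ≠ 562, so verification fails.

fails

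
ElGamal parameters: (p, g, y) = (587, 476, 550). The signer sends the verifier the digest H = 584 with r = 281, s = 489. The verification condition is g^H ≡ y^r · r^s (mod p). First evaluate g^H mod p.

489

476^2 = 226576 ≡ 581
476^4 ≡ 581^2 = 337561 ≡ 36
476^8 ≡ 36^2 = 1296 ≡ 122
476^16 ≡ 122^2 = 14884 ≡ 209
476^32 ≡ 209^2 = 43681 ≡ 243
476^64 ≡ 243^2 = 59049 ≡ 349
476^128 ≡ 349^2 = 121801 ≡ 292
476^256 ≡ 292^2 = 85264 ≡ 149
476^512 ≡ 149^2 = 22201 ≡ 482
584 = 512 + 64 + 8, so 476^584 ≡ 482·349·122 ≡ 489 (mod 587)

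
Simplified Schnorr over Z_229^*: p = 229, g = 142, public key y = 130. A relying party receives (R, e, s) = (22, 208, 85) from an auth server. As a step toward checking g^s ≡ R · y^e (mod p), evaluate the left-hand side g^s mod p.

Squares mod 229: 142^1≡142, 142^2≡12, 142^4≡144, 142^8≡126, 142^16≡75, 142^32≡129, 142^64≡153
85 = 64 + 16 + 4 + 1, so 142^85 ≡ 153·75·144·142 ≡ 72 (mod 229)

72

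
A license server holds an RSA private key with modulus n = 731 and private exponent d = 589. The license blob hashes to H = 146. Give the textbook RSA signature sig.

232

Squares mod 731: H^1≡146, H^2≡117, H^4≡531, H^8≡526, H^16≡358, H^32≡239, H^64≡103, H^128≡375, H^256≡273, H^512≡698
589 = 512 + 64 + 8 + 4 + 1, so H^589 ≡ 698·103·526·531·146 ≡ 232 (mod 731)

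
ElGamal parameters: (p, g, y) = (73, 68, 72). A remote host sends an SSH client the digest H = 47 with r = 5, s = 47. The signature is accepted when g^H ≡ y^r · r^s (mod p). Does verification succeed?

passes

Left side g^H mod p:
68^47 mod 73 = 31
Right side y^r · r^s mod p:
72^5 mod 73 = 72
5^47 mod 73 = 42
72·42 = 3024 ≡ 31 (mod 73)
31 ≡ 31 (mod 73), so the signature is genuine.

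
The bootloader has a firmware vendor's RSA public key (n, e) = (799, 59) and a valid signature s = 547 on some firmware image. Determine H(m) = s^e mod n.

s^2 ≡ 547^2 = 299209 ≡ 383
s^4 ≡ 383^2 = 146689 ≡ 472
s^8 ≡ 472^2 = 222784 ≡ 662
s^16 ≡ 662^2 = 438244 ≡ 392
s^32 ≡ 392^2 = 153664 ≡ 256
59 = 32 + 16 + 8 + 2 + 1, so s^59 ≡ 256·392·662·383·547 ≡ 381 (mod 799)

381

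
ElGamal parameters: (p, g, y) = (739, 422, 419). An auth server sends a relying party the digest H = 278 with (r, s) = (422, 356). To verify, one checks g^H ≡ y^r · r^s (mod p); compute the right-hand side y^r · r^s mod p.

Squares mod 739: 419^1≡419, 419^2≡418, 419^4≡320, 419^8≡418, 419^16≡320, 419^32≡418, 419^64≡320, 419^128≡418, 419^256≡320
422 = 256 + 128 + 32 + 4 + 2, so 419^422 ≡ 320·418·418·320·418 ≡ 418 (mod 739)
Squares mod 739: 422^1≡422, 422^2≡724, 422^4≡225, 422^8≡373, 422^16≡197, 422^32≡381, 422^64≡317, 422^128≡724, 422^256≡225
356 = 256 + 64 + 32 + 4, so 422^356 ≡ 225·317·381·225 ≡ 381 (mod 739)
y^r · r^s ≡ 418·381 = 159258 ≡ 373 (mod 739)

373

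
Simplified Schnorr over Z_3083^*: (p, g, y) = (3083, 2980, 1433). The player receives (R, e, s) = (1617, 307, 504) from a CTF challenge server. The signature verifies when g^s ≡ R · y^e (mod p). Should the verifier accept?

g^s mod p:
2980^504 mod 3083 = 2890
R · y^e mod p:
1433^307 mod 3083 = 375
1617·375 = 606375 ≡ 2107 (mod 3083)
2890 ≠ 2107; the check fails.

reject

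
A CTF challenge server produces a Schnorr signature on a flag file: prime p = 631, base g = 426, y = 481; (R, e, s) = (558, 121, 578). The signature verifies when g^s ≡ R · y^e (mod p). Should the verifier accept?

accept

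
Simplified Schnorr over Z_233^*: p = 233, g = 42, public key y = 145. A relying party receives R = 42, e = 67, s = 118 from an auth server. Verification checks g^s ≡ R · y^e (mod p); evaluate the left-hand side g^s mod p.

100

42^2 = 1764 ≡ 133
42^4 ≡ 133^2 = 17689 ≡ 214
42^8 ≡ 214^2 = 45796 ≡ 128
42^16 ≡ 128^2 = 16384 ≡ 74
42^32 ≡ 74^2 = 5476 ≡ 117
42^64 ≡ 117^2 = 13689 ≡ 175
118 = 64 + 32 + 16 + 4 + 2, so 42^118 ≡ 175·117·74·214·133 ≡ 100 (mod 233)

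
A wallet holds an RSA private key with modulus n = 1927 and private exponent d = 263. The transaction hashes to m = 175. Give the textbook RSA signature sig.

801

m^2 ≡ 175^2 = 30625 ≡ 1720
m^4 ≡ 1720^2 = 2958400 ≡ 455
m^8 ≡ 455^2 = 207025 ≡ 836
m^16 ≡ 836^2 = 698896 ≡ 1322
m^32 ≡ 1322^2 = 1747684 ≡ 1822
m^64 ≡ 1822^2 = 3319684 ≡ 1390
m^128 ≡ 1390^2 = 1932100 ≡ 1246
m^256 ≡ 1246^2 = 1552516 ≡ 1281
263 = 256 + 4 + 2 + 1, so m^263 ≡ 1281·455·1720·175 ≡ 801 (mod 1927)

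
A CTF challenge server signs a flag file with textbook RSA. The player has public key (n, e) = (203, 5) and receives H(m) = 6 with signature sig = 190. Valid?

no

Squares mod 203: sig^1≡190, sig^2≡169, sig^4≡141
5 = 4 + 1, so sig^5 ≡ 141·190 ≡ 197 (mod 203)
The recovered value 197 does not match the digest 6.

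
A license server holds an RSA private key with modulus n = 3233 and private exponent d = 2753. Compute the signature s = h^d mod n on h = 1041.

h^2753 mod 3233 = 2662

2662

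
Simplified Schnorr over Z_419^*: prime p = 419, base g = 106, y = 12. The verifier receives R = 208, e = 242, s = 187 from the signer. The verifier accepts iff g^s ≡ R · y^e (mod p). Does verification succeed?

passes

g^s mod p:
106^2 = 11236 ≡ 342
106^4 ≡ 342^2 = 116964 ≡ 63
106^8 ≡ 63^2 = 3969 ≡ 198
106^16 ≡ 198^2 = 39204 ≡ 237
106^32 ≡ 237^2 = 56169 ≡ 23
106^64 ≡ 23^2 = 529 ≡ 110
106^128 ≡ 110^2 = 12100 ≡ 368
187 = 128 + 32 + 16 + 8 + 2 + 1, so 106^187 ≡ 368·23·237·198·342·106 ≡ 248 (mod 419)
R · y^e mod p:
12^2 = 144
12^4 ≡ 144^2 = 20736 ≡ 205
12^8 ≡ 205^2 = 42025 ≡ 125
12^16 ≡ 125^2 = 15625 ≡ 122
12^32 ≡ 122^2 = 14884 ≡ 219
12^64 ≡ 219^2 = 47961 ≡ 195
12^128 ≡ 195^2 = 38025 ≡ 315
242 = 128 + 64 + 32 + 16 + 2, so 12^242 ≡ 315·195·219·122·144 ≡ 114 (mod 419)
208·114 = 23712 ≡ 248 (mod 419)
248 ≡ 248 (mod 419); signature holds.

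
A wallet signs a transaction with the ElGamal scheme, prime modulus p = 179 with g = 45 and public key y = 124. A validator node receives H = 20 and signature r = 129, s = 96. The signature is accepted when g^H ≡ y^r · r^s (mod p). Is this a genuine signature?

Left side g^H mod p:
Squares mod 179: 45^1≡45, 45^2≡56, 45^4≡93, 45^8≡57, 45^16≡27
20 = 16 + 4, so 45^20 ≡ 27·93 ≡ 5 (mod 179)
Right side y^r · r^s mod p:
Squares mod 179: 124^1≡124, 124^2≡161, 124^4≡145, 124^8≡82, 124^16≡101, 124^32≡177, 124^64≡4, 124^128≡16
129 = 128 + 1, so 124^129 ≡ 16·124 ≡ 15 (mod 179)
Squares mod 179: 129^1≡129, 129^2≡173, 129^4≡36, 129^8≡43, 129^16≡59, 129^32≡80, 129^64≡135
96 = 64 + 32, so 129^96 ≡ 135·80 ≡ 60 (mod 179)
15·60 = 900 ≡ 5 (mod 179)
5 ≡ 5 (mod 179), so the signature is genuine.

genuine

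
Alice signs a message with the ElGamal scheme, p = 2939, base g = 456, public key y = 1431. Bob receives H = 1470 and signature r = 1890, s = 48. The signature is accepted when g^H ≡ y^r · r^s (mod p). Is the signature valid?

invalid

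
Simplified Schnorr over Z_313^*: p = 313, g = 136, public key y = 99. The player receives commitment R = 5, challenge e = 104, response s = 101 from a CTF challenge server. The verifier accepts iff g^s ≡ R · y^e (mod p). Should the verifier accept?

g^s mod p:
136^101 mod 313 = 131
R · y^e mod p:
99^104 mod 313 = 98
5·98 = 490 ≡ 177 (mod 313)
131 ≠ 177; the check fails.

reject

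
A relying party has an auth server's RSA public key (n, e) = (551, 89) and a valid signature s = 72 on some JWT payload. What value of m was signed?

s^2 ≡ 72^2 = 5184 ≡ 225
s^4 ≡ 225^2 = 50625 ≡ 484
s^8 ≡ 484^2 = 234256 ≡ 81
s^16 ≡ 81^2 = 6561 ≡ 500
s^32 ≡ 500^2 = 250000 ≡ 397
s^64 ≡ 397^2 = 157609 ≡ 23
89 = 64 + 16 + 8 + 1, so s^89 ≡ 23·500·81·72 ≡ 280 (mod 551)

280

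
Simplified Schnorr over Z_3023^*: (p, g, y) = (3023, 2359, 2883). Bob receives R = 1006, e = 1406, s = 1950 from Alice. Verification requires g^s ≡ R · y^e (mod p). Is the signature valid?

g^s mod p:
Squares mod 3023: 2359^1≡2359, 2359^2≡2561, 2359^4≡1834, 2359^8≡1980, 2359^16≡2592, 2359^32≡1358, 2359^64≡134, 2359^128≡2841, 2359^256≡2894, 2359^512≡1526, 2359^1024≡966
1950 = 1024 + 512 + 256 + 128 + 16 + 8 + 4 + 2, so 2359^1950 ≡ 966·1526·2894·2841·2592·1980·1834·2561 ≡ 1626 (mod 3023)
R · y^e mod p:
Squares mod 3023: 2883^1≡2883, 2883^2≡1462, 2883^4≡183, 2883^8≡236, 2883^16≡1282, 2883^32≡2035, 2883^64≡2738, 2883^128≡2627, 2883^256≡2643, 2883^512≡2319, 2883^1024≡2867
1406 = 1024 + 256 + 64 + 32 + 16 + 8 + 4 + 2, so 2883^1406 ≡ 2867·2643·2738·2035·1282·236·183·1462 ≡ 2652 (mod 3023)
1006·2652 = 2667912 ≡ 1626 (mod 3023)
1626 ≡ 1626 (mod 3023); signature holds.

valid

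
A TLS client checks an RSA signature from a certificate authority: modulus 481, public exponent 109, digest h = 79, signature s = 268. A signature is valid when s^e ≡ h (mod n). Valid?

no

Squares mod 481: s^1≡268, s^2≡155, s^4≡456, s^8≡144, s^16≡53, s^32≡404, s^64≡157
109 = 64 + 32 + 8 + 4 + 1, so s^109 ≡ 157·404·144·456·268 ≡ 268 (mod 481)
The recovered value 268 does not match the digest 79.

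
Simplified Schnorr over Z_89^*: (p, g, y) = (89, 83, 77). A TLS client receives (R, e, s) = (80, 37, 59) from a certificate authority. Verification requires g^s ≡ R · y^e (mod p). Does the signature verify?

verifies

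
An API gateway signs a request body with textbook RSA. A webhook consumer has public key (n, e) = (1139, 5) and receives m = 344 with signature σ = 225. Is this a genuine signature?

genuine

Squares mod 1139: σ^1≡225, σ^2≡509, σ^4≡528
5 = 4 + 1, so σ^5 ≡ 528·225 ≡ 344 (mod 1139)
344 = m, so the signature checks out.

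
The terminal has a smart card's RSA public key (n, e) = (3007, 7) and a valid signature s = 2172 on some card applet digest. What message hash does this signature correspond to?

1802

s^7 mod 3007 = 1802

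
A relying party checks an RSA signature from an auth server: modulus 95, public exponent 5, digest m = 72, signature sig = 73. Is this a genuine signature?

forged

sig^2 ≡ 73^2 = 5329 ≡ 9
sig^4 ≡ 9^2 = 81
5 = 4 + 1, so sig^5 ≡ 81·73 ≡ 23 (mod 95)
The recovered value 23 does not match the digest 72.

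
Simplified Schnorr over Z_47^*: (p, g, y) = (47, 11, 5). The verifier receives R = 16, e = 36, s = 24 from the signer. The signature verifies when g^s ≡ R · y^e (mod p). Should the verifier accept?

g^s mod p:
Squares mod 47: 11^1≡11, 11^2≡27, 11^4≡24, 11^8≡12, 11^16≡3
24 = 16 + 8, so 11^24 ≡ 3·12 ≡ 36 (mod 47)
R · y^e mod p:
Squares mod 47: 5^1≡5, 5^2≡25, 5^4≡14, 5^8≡8, 5^16≡17, 5^32≡7
36 = 32 + 4, so 5^36 ≡ 7·14 ≡ 4 (mod 47)
16·4 = 64 ≡ 17 (mod 47)
36 ≠ 17; the check fails.

reject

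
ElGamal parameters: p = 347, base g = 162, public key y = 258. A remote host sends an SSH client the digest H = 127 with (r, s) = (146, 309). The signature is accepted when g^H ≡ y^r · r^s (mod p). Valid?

Left side g^H mod p:
162^2 = 26244 ≡ 219
162^4 ≡ 219^2 = 47961 ≡ 75
162^8 ≡ 75^2 = 5625 ≡ 73
162^16 ≡ 73^2 = 5329 ≡ 124
162^32 ≡ 124^2 = 15376 ≡ 108
162^64 ≡ 108^2 = 11664 ≡ 213
127 = 64 + 32 + 16 + 8 + 4 + 2 + 1, so 162^127 ≡ 213·108·124·73·75·219·162 ≡ 68 (mod 347)
Right side y^r · r^s mod p:
258^2 = 66564 ≡ 287
258^4 ≡ 287^2 = 82369 ≡ 130
258^8 ≡ 130^2 = 16900 ≡ 244
258^16 ≡ 244^2 = 59536 ≡ 199
258^32 ≡ 199^2 = 39601 ≡ 43
258^64 ≡ 43^2 = 1849 ≡ 114
258^128 ≡ 114^2 = 12996 ≡ 157
146 = 128 + 16 + 2, so 258^146 ≡ 157·199·287 ≡ 261 (mod 347)
146^2 = 21316 ≡ 149
146^4 ≡ 149^2 = 22201 ≡ 340
146^8 ≡ 340^2 = 115600 ≡ 49
146^16 ≡ 49^2 = 2401 ≡ 319
146^32 ≡ 319^2 = 101761 ≡ 90
146^64 ≡ 90^2 = 8100 ≡ 119
146^128 ≡ 119^2 = 14161 ≡ 281
146^256 ≡ 281^2 = 78961 ≡ 192
309 = 256 + 32 + 16 + 4 + 1, so 146^309 ≡ 192·90·319·340·146 ≡ 111 (mod 347)
261·111 = 28971 ≡ 170 (mod 347)
68 ≠ 170, so verification fails.

no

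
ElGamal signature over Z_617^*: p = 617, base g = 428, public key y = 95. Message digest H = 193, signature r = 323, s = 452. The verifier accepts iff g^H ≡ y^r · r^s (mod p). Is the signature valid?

valid

Left side g^H mod p:
428^193 mod 617 = 378
Right side y^r · r^s mod p:
95^323 mod 617 = 315
323^452 mod 617 = 248
315·248 = 78120 ≡ 378 (mod 617)
378 ≡ 378 (mod 617), so the signature is genuine.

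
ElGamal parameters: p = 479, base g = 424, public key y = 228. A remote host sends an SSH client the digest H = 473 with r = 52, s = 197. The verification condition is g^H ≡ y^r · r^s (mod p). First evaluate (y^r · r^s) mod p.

29

228^2 = 51984 ≡ 252
228^4 ≡ 252^2 = 63504 ≡ 276
228^8 ≡ 276^2 = 76176 ≡ 15
228^16 ≡ 15^2 = 225
228^32 ≡ 225^2 = 50625 ≡ 330
52 = 32 + 16 + 4, so 228^52 ≡ 330·225·276 ≡ 422 (mod 479)
52^2 = 2704 ≡ 309
52^4 ≡ 309^2 = 95481 ≡ 160
52^8 ≡ 160^2 = 25600 ≡ 213
52^16 ≡ 213^2 = 45369 ≡ 343
52^32 ≡ 343^2 = 117649 ≡ 294
52^64 ≡ 294^2 = 86436 ≡ 216
52^128 ≡ 216^2 = 46656 ≡ 193
197 = 128 + 64 + 4 + 1, so 52^197 ≡ 193·216·160·52 ≡ 260 (mod 479)
y^r · r^s ≡ 422·260 = 109720 ≡ 29 (mod 479)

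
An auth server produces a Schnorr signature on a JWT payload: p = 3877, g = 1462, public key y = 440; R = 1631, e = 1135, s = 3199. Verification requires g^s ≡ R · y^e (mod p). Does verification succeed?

g^s mod p:
Squares mod 3877: 1462^1≡1462, 1462^2≡1217, 1462^4≡75, 1462^8≡1748, 1462^16≡428, 1462^32≡965, 1462^64≡745, 1462^128≡614, 1462^256≡927, 1462^512≡2512, 1462^1024≡2265, 1462^2048≡954
3199 = 2048 + 1024 + 64 + 32 + 16 + 8 + 4 + 2 + 1, so 1462^3199 ≡ 954·2265·745·965·428·1748·75·1217·1462 ≡ 3737 (mod 3877)
R · y^e mod p:
Squares mod 3877: 440^1≡440, 440^2≡3627, 440^4≡468, 440^8≡1912, 440^16≡3610, 440^32≡1503, 440^64≡2595, 440^128≡3553, 440^256≡297, 440^512≡2915, 440^1024≡2718
1135 = 1024 + 64 + 32 + 8 + 4 + 2 + 1, so 440^1135 ≡ 2718·2595·1503·1912·468·3627·440 ≡ 2721 (mod 3877)
1631·2721 = 4437951 ≡ 2663 (mod 3877)
3737 ≠ 2663; the check fails.

fails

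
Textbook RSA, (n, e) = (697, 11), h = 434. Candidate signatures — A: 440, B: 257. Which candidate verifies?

Candidate A: 440^2 = 193600 ≡ 531; 440^4 ≡ 531^2 = 281961 ≡ 373; 440^8 ≡ 373^2 = 139129 ≡ 426; 11 = 8 + 2 + 1, so 440^11 ≡ 426·531·440 ≡ 434 (mod 697)
  → matches h = 434
Candidate B: 257^2 = 66049 ≡ 531; 257^4 ≡ 531^2 = 281961 ≡ 373; 257^8 ≡ 373^2 = 139129 ≡ 426; 11 = 8 + 2 + 1, so 257^11 ≡ 426·531·257 ≡ 263 (mod 697)

A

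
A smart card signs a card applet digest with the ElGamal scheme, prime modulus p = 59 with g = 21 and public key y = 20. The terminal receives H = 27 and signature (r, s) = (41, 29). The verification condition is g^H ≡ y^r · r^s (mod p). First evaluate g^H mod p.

19

21^2 = 441 ≡ 28
21^4 ≡ 28^2 = 784 ≡ 17
21^8 ≡ 17^2 = 289 ≡ 53
21^16 ≡ 53^2 = 2809 ≡ 36
27 = 16 + 8 + 2 + 1, so 21^27 ≡ 36·53·28·21 ≡ 19 (mod 59)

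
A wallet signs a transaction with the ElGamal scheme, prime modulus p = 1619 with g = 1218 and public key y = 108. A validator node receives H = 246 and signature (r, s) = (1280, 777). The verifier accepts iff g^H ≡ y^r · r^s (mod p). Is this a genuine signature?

forged

Left side g^H mod p:
Squares mod 1619: 1218^1≡1218, 1218^2≡520, 1218^4≡27, 1218^8≡729, 1218^16≡409, 1218^32≡524, 1218^64≡965, 1218^128≡300
246 = 128 + 64 + 32 + 16 + 4 + 2, so 1218^246 ≡ 300·965·524·409·27·520 ≡ 11 (mod 1619)
Right side y^r · r^s mod p:
Squares mod 1619: 108^1≡108, 108^2≡331, 108^4≡1088, 108^8≡255, 108^16≡265, 108^32≡608, 108^64≡532, 108^128≡1318, 108^256≡1556, 108^512≡731, 108^1024≡91
1280 = 1024 + 256, so 108^1280 ≡ 91·1556 ≡ 743 (mod 1619)
Squares mod 1619: 1280^1≡1280, 1280^2≡1591, 1280^4≡784, 1280^8≡1055, 1280^16≡772, 1280^32≡192, 1280^64≡1246, 1280^128≡1514, 1280^256≡1311, 1280^512≡962
777 = 512 + 256 + 8 + 1, so 1280^777 ≡ 962·1311·1055·1280 ≡ 312 (mod 1619)
743·312 = 231816 ≡ 299 (mod 1619)
11 ≠ 299, so verification fails.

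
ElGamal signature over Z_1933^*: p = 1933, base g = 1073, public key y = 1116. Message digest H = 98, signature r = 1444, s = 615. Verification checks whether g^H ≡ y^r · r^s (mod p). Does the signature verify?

Left side g^H mod p:
1073^2 = 1151329 ≡ 1194
1073^4 ≡ 1194^2 = 1425636 ≡ 1015
1073^8 ≡ 1015^2 = 1030225 ≡ 1869
1073^16 ≡ 1869^2 = 3493161 ≡ 230
1073^32 ≡ 230^2 = 52900 ≡ 709
1073^64 ≡ 709^2 = 502681 ≡ 101
98 = 64 + 32 + 2, so 1073^98 ≡ 101·709·1194 ≡ 690 (mod 1933)
Right side y^r · r^s mod p:
1116^2 = 1245456 ≡ 604
1116^4 ≡ 604^2 = 364816 ≡ 1412
1116^8 ≡ 1412^2 = 1993744 ≡ 821
1116^16 ≡ 821^2 = 674041 ≡ 1357
1116^32 ≡ 1357^2 = 1841449 ≡ 1233
1116^64 ≡ 1233^2 = 1520289 ≡ 951
1116^128 ≡ 951^2 = 904401 ≡ 1690
1116^256 ≡ 1690^2 = 2856100 ≡ 1059
1116^512 ≡ 1059^2 = 1121481 ≡ 341
1116^1024 ≡ 341^2 = 116281 ≡ 301
1444 = 1024 + 256 + 128 + 32 + 4, so 1116^1444 ≡ 301·1059·1690·1233·1412 ≡ 909 (mod 1933)
1444^2 = 2085136 ≡ 1362
1444^4 ≡ 1362^2 = 1855044 ≡ 1297
1444^8 ≡ 1297^2 = 1682209 ≡ 499
1444^16 ≡ 499^2 = 249001 ≡ 1577
1444^32 ≡ 1577^2 = 2486929 ≡ 1091
1444^64 ≡ 1091^2 = 1190281 ≡ 1486
1444^128 ≡ 1486^2 = 2208196 ≡ 710
1444^256 ≡ 710^2 = 504100 ≡ 1520
1444^512 ≡ 1520^2 = 2310400 ≡ 465
615 = 512 + 64 + 32 + 4 + 2 + 1, so 1444^615 ≡ 465·1486·1091·1297·1362·1444 ≡ 762 (mod 1933)
909·762 = 692658 ≡ 644 (mod 1933)
690 ≠ 644, so verification fails.

does not verify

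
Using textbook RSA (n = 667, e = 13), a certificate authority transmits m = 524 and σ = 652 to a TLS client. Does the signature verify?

verifies

σ^13 mod 667 = 524
524 = m, so the signature checks out.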